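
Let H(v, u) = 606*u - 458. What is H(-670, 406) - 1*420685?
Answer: -175107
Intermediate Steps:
H(v, u) = -458 + 606*u
H(-670, 406) - 1*420685 = (-458 + 606*406) - 1*420685 = (-458 + 246036) - 420685 = 245578 - 420685 = -175107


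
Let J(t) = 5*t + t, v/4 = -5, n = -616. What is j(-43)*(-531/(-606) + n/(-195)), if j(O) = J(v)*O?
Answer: 27338884/1313 ≈ 20822.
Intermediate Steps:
v = -20 (v = 4*(-5) = -20)
J(t) = 6*t
j(O) = -120*O (j(O) = (6*(-20))*O = -120*O)
j(-43)*(-531/(-606) + n/(-195)) = (-120*(-43))*(-531/(-606) - 616/(-195)) = 5160*(-531*(-1/606) - 616*(-1/195)) = 5160*(177/202 + 616/195) = 5160*(158947/39390) = 27338884/1313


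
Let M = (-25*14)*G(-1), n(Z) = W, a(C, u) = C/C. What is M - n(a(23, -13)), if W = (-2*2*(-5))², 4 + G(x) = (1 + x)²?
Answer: 1000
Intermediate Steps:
a(C, u) = 1
G(x) = -4 + (1 + x)²
W = 400 (W = (-4*(-5))² = 20² = 400)
n(Z) = 400
M = 1400 (M = (-25*14)*(-4 + (1 - 1)²) = -350*(-4 + 0²) = -350*(-4 + 0) = -350*(-4) = 1400)
M - n(a(23, -13)) = 1400 - 1*400 = 1400 - 400 = 1000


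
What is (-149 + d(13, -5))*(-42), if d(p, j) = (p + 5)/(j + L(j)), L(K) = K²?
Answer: 31101/5 ≈ 6220.2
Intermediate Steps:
d(p, j) = (5 + p)/(j + j²) (d(p, j) = (p + 5)/(j + j²) = (5 + p)/(j + j²))
(-149 + d(13, -5))*(-42) = (-149 + (5 + 13)/((-5)*(1 - 5)))*(-42) = (-149 - ⅕*18/(-4))*(-42) = (-149 - ⅕*(-¼)*18)*(-42) = (-149 + 9/10)*(-42) = -1481/10*(-42) = 31101/5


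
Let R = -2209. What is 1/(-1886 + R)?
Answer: -1/4095 ≈ -0.00024420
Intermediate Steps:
1/(-1886 + R) = 1/(-1886 - 2209) = 1/(-4095) = -1/4095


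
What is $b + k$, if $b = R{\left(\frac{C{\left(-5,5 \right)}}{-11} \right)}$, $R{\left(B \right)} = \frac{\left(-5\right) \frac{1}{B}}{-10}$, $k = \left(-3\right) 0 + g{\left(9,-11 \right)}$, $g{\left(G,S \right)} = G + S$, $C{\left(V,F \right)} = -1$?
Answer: $\frac{7}{2} \approx 3.5$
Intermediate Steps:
$k = -2$ ($k = \left(-3\right) 0 + \left(9 - 11\right) = 0 - 2 = -2$)
$R{\left(B \right)} = \frac{1}{2 B}$ ($R{\left(B \right)} = - \frac{5}{B} \left(- \frac{1}{10}\right) = \frac{1}{2 B}$)
$b = \frac{11}{2}$ ($b = \frac{1}{2 \left(- \frac{1}{-11}\right)} = \frac{1}{2 \left(\left(-1\right) \left(- \frac{1}{11}\right)\right)} = \frac{\frac{1}{\frac{1}{11}}}{2} = \frac{1}{2} \cdot 11 = \frac{11}{2} \approx 5.5$)
$b + k = \frac{11}{2} - 2 = \frac{7}{2}$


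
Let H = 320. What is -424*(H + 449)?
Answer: -326056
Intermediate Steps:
-424*(H + 449) = -424*(320 + 449) = -424*769 = -326056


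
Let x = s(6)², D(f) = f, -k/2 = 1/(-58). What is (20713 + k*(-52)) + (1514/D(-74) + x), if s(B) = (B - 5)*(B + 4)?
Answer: 22308472/1073 ≈ 20791.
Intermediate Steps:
s(B) = (-5 + B)*(4 + B)
k = 1/29 (k = -2/(-58) = -2*(-1/58) = 1/29 ≈ 0.034483)
x = 100 (x = (-20 + 6² - 1*6)² = (-20 + 36 - 6)² = 10² = 100)
(20713 + k*(-52)) + (1514/D(-74) + x) = (20713 + (1/29)*(-52)) + (1514/(-74) + 100) = (20713 - 52/29) + (1514*(-1/74) + 100) = 600625/29 + (-757/37 + 100) = 600625/29 + 2943/37 = 22308472/1073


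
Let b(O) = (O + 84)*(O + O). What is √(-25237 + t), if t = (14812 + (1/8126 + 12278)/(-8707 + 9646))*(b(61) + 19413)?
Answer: √32023650525867584275722/7630314 ≈ 23453.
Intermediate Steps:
b(O) = 2*O*(84 + O) (b(O) = (84 + O)*(2*O) = 2*O*(84 + O))
t = 4197090692034691/7630314 (t = (14812 + (1/8126 + 12278)/(-8707 + 9646))*(2*61*(84 + 61) + 19413) = (14812 + (1/8126 + 12278)/939)*(2*61*145 + 19413) = (14812 + (99771029/8126)*(1/939))*(17690 + 19413) = (14812 + 99771029/7630314)*37103 = (113119981997/7630314)*37103 = 4197090692034691/7630314 ≈ 5.5005e+8)
√(-25237 + t) = √(-25237 + 4197090692034691/7630314) = √(4196898125800273/7630314) = √32023650525867584275722/7630314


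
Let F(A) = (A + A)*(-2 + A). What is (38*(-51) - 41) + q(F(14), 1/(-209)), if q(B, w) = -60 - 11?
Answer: -2050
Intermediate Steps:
F(A) = 2*A*(-2 + A) (F(A) = (2*A)*(-2 + A) = 2*A*(-2 + A))
q(B, w) = -71
(38*(-51) - 41) + q(F(14), 1/(-209)) = (38*(-51) - 41) - 71 = (-1938 - 41) - 71 = -1979 - 71 = -2050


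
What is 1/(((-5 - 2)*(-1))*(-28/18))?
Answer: -9/98 ≈ -0.091837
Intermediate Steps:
1/(((-5 - 2)*(-1))*(-28/18)) = 1/((-7*(-1))*(-28*1/18)) = 1/(7*(-14/9)) = 1/(-98/9) = -9/98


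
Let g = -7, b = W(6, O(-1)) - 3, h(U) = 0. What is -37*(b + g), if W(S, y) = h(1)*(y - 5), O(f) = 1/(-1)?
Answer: 370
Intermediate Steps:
O(f) = -1
W(S, y) = 0 (W(S, y) = 0*(y - 5) = 0*(-5 + y) = 0)
b = -3 (b = 0 - 3 = -3)
-37*(b + g) = -37*(-3 - 7) = -37*(-10) = 370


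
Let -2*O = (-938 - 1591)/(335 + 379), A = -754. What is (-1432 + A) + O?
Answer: -1039693/476 ≈ -2184.2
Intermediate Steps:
O = 843/476 (O = -(-938 - 1591)/(2*(335 + 379)) = -(-2529)/(2*714) = -½*(-843/238) = 843/476 ≈ 1.7710)
(-1432 + A) + O = (-1432 - 754) + 843/476 = -2186 + 843/476 = -1039693/476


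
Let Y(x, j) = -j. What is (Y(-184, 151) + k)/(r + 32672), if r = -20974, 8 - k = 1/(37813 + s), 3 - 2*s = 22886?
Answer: -7542251/616987614 ≈ -0.012224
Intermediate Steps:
s = -22883/2 (s = 3/2 - ½*22886 = 3/2 - 11443 = -22883/2 ≈ -11442.)
k = 421942/52743 (k = 8 - 1/(37813 - 22883/2) = 8 - 1/52743/2 = 8 - 1*2/52743 = 8 - 2/52743 = 421942/52743 ≈ 8.0000)
(Y(-184, 151) + k)/(r + 32672) = (-1*151 + 421942/52743)/(-20974 + 32672) = (-151 + 421942/52743)/11698 = -7542251/52743*1/11698 = -7542251/616987614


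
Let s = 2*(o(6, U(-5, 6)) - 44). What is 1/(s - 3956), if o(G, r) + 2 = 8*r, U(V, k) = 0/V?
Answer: -1/4048 ≈ -0.00024704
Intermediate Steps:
U(V, k) = 0
o(G, r) = -2 + 8*r
s = -92 (s = 2*((-2 + 8*0) - 44) = 2*((-2 + 0) - 44) = 2*(-2 - 44) = 2*(-46) = -92)
1/(s - 3956) = 1/(-92 - 3956) = 1/(-4048) = -1/4048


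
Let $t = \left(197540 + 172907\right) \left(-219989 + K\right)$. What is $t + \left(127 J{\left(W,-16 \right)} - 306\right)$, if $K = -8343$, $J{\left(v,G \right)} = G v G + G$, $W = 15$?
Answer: $-84584419062$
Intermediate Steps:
$J{\left(v,G \right)} = G + v G^{2}$ ($J{\left(v,G \right)} = v G^{2} + G = G + v G^{2}$)
$t = -84584904404$ ($t = \left(197540 + 172907\right) \left(-219989 - 8343\right) = 370447 \left(-228332\right) = -84584904404$)
$t + \left(127 J{\left(W,-16 \right)} - 306\right) = -84584904404 - \left(306 - 127 \left(- 16 \left(1 - 240\right)\right)\right) = -84584904404 - \left(306 - 127 \left(\left(-16\right) \left(-239\right)\right)\right) = -84584904404 + \left(127 \cdot 3824 - 306\right) = -84584904404 + \left(485648 - 306\right) = -84584904404 + 485342 = -84584419062$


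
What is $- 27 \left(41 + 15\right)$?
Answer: $-1512$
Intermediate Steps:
$- 27 \left(41 + 15\right) = \left(-27\right) 56 = -1512$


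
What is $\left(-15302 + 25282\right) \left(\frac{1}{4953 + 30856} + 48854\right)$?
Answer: $\frac{17459140612260}{35809} \approx 4.8756 \cdot 10^{8}$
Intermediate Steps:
$\left(-15302 + 25282\right) \left(\frac{1}{4953 + 30856} + 48854\right) = 9980 \left(\frac{1}{35809} + 48854\right) = 9980 \cdot \frac{1749412887}{35809} = \frac{17459140612260}{35809}$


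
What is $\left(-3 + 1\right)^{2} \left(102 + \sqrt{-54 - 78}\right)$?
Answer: $408 + 8 i \sqrt{33} \approx 408.0 + 45.956 i$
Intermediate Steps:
$\left(-3 + 1\right)^{2} \left(102 + \sqrt{-54 - 78}\right) = \left(-2\right)^{2} \left(102 + \sqrt{-132}\right) = 4 \left(102 + 2 i \sqrt{33}\right) = 408 + 8 i \sqrt{33}$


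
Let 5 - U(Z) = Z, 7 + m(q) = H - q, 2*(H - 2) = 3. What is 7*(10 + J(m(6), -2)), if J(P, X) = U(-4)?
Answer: 133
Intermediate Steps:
H = 7/2 (H = 2 + (½)*3 = 2 + 3/2 = 7/2 ≈ 3.5000)
m(q) = -7/2 - q (m(q) = -7 + (7/2 - q) = -7/2 - q)
U(Z) = 5 - Z
J(P, X) = 9 (J(P, X) = 5 - 1*(-4) = 5 + 4 = 9)
7*(10 + J(m(6), -2)) = 7*(10 + 9) = 7*19 = 133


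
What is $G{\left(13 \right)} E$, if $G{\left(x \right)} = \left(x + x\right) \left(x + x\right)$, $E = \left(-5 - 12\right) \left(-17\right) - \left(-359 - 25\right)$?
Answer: $454948$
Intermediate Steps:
$E = 673$ ($E = \left(-17\right) \left(-17\right) - -384 = 289 + 384 = 673$)
$G{\left(x \right)} = 4 x^{2}$ ($G{\left(x \right)} = 2 x 2 x = 4 x^{2}$)
$G{\left(13 \right)} E = 4 \cdot 13^{2} \cdot 673 = 4 \cdot 169 \cdot 673 = 676 \cdot 673 = 454948$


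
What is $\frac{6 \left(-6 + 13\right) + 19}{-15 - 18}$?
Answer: $- \frac{61}{33} \approx -1.8485$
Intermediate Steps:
$\frac{6 \left(-6 + 13\right) + 19}{-15 - 18} = \frac{6 \cdot 7 + 19}{-15 - 18} = \frac{42 + 19}{-33} = 61 \left(- \frac{1}{33}\right) = - \frac{61}{33}$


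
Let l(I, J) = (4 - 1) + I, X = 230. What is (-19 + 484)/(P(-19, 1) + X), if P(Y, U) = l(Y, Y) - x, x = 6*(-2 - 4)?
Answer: 93/50 ≈ 1.8600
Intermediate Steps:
l(I, J) = 3 + I
x = -36 (x = 6*(-6) = -36)
P(Y, U) = 39 + Y (P(Y, U) = (3 + Y) - 1*(-36) = (3 + Y) + 36 = 39 + Y)
(-19 + 484)/(P(-19, 1) + X) = (-19 + 484)/((39 - 19) + 230) = 465/(20 + 230) = 465/250 = 465*(1/250) = 93/50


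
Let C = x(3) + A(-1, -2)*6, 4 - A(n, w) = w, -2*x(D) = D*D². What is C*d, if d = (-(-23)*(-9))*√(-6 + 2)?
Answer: -9315*I ≈ -9315.0*I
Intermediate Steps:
x(D) = -D³/2 (x(D) = -D*D²/2 = -D³/2)
A(n, w) = 4 - w
d = -414*I (d = (-23*9)*√(-4) = -414*I ≈ -414.0*I)
C = 45/2 (C = -½*3³ + (4 - 1*(-2))*6 = -½*27 + (4 + 2)*6 = -27/2 + 6*6 = -27/2 + 36 = 45/2 ≈ 22.500)
C*d = 45*(-414*I)/2 = -9315*I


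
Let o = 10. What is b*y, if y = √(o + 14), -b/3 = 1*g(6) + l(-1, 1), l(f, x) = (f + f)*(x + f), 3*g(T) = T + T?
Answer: -24*√6 ≈ -58.788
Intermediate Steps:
g(T) = 2*T/3 (g(T) = (T + T)/3 = (2*T)/3 = 2*T/3)
l(f, x) = 2*f*(f + x) (l(f, x) = (2*f)*(f + x) = 2*f*(f + x))
b = -12 (b = -3*(1*((⅔)*6) + 2*(-1)*(-1 + 1)) = -3*(1*4 + 2*(-1)*0) = -3*(4 + 0) = -3*4 = -12)
y = 2*√6 (y = √(10 + 14) = √24 = 2*√6 ≈ 4.8990)
b*y = -24*√6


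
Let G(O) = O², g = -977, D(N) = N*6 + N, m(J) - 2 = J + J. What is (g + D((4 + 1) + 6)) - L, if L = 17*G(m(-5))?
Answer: -1988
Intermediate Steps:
m(J) = 2 + 2*J (m(J) = 2 + (J + J) = 2 + 2*J)
D(N) = 7*N (D(N) = 6*N + N = 7*N)
L = 1088 (L = 17*(2 + 2*(-5))² = 17*(2 - 10)² = 17*(-8)² = 17*64 = 1088)
(g + D((4 + 1) + 6)) - L = (-977 + 7*((4 + 1) + 6)) - 1*1088 = (-977 + 7*(5 + 6)) - 1088 = (-977 + 7*11) - 1088 = (-977 + 77) - 1088 = -900 - 1088 = -1988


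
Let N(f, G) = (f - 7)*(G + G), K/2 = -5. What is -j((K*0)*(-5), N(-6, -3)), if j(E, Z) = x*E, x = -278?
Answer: 0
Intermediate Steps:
K = -10 (K = 2*(-5) = -10)
N(f, G) = 2*G*(-7 + f) (N(f, G) = (-7 + f)*(2*G) = 2*G*(-7 + f))
j(E, Z) = -278*E
-j((K*0)*(-5), N(-6, -3)) = -(-278)*-10*0*(-5) = -(-278)*0*(-5) = -(-278)*0 = -1*0 = 0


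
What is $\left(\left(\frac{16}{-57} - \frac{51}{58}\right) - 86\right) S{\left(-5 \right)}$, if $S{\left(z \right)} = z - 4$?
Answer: $\frac{864453}{1102} \approx 784.44$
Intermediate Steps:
$S{\left(z \right)} = -4 + z$
$\left(\left(\frac{16}{-57} - \frac{51}{58}\right) - 86\right) S{\left(-5 \right)} = \left(\left(\frac{16}{-57} - \frac{51}{58}\right) - 86\right) \left(-4 - 5\right) = \left(\left(16 \left(- \frac{1}{57}\right) - \frac{51}{58}\right) - 86\right) \left(-9\right) = \left(\left(- \frac{16}{57} - \frac{51}{58}\right) - 86\right) \left(-9\right) = \left(- \frac{3835}{3306} - 86\right) \left(-9\right) = \left(- \frac{288151}{3306}\right) \left(-9\right) = \frac{864453}{1102}$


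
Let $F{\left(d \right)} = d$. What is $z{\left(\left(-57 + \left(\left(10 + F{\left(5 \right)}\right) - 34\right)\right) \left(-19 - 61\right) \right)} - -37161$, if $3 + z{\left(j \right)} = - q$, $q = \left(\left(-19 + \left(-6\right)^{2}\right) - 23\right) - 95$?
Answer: $37259$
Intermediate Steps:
$q = -101$ ($q = \left(\left(-19 + 36\right) - 23\right) - 95 = \left(17 - 23\right) - 95 = -6 - 95 = -101$)
$z{\left(j \right)} = 98$ ($z{\left(j \right)} = -3 - -101 = -3 + 101 = 98$)
$z{\left(\left(-57 + \left(\left(10 + F{\left(5 \right)}\right) - 34\right)\right) \left(-19 - 61\right) \right)} - -37161 = 98 - -37161 = 98 + 37161 = 37259$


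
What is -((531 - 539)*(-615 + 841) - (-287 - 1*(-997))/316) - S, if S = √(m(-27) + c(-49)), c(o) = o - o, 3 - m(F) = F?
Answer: 286019/158 - √30 ≈ 1804.8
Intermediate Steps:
m(F) = 3 - F
c(o) = 0
S = √30 (S = √((3 - 1*(-27)) + 0) = √((3 + 27) + 0) = √(30 + 0) = √30 ≈ 5.4772)
-((531 - 539)*(-615 + 841) - (-287 - 1*(-997))/316) - S = -((531 - 539)*(-615 + 841) - (-287 - 1*(-997))/316) - √30 = -(-8*226 - (-287 + 997)/316) - √30 = -(-1808 - 710/316) - √30 = -(-1808 - 1*355/158) - √30 = -(-1808 - 355/158) - √30 = -1*(-286019/158) - √30 = 286019/158 - √30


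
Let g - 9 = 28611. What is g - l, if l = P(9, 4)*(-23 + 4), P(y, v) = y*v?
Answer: 29304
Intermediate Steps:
P(y, v) = v*y
l = -684 (l = (4*9)*(-23 + 4) = 36*(-19) = -684)
g = 28620 (g = 9 + 28611 = 28620)
g - l = 28620 - 1*(-684) = 28620 + 684 = 29304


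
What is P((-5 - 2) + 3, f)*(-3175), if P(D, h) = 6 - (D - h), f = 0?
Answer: -31750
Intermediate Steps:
P(D, h) = 6 + h - D (P(D, h) = 6 + (h - D) = 6 + h - D)
P((-5 - 2) + 3, f)*(-3175) = (6 + 0 - ((-5 - 2) + 3))*(-3175) = (6 + 0 - (-7 + 3))*(-3175) = (6 + 0 - 1*(-4))*(-3175) = (6 + 0 + 4)*(-3175) = 10*(-3175) = -31750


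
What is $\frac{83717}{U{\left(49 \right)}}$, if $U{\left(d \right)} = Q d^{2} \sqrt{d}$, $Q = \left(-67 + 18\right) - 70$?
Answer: $- \frac{83717}{2000033} \approx -0.041858$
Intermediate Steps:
$Q = -119$ ($Q = -49 - 70 = -119$)
$U{\left(d \right)} = - 119 d^{\frac{5}{2}}$ ($U{\left(d \right)} = - 119 d^{2} \sqrt{d} = - 119 d^{\frac{5}{2}}$)
$\frac{83717}{U{\left(49 \right)}} = \frac{83717}{\left(-119\right) 49^{\frac{5}{2}}} = \frac{83717}{\left(-119\right) 16807} = \frac{83717}{-2000033} = 83717 \left(- \frac{1}{2000033}\right) = - \frac{83717}{2000033}$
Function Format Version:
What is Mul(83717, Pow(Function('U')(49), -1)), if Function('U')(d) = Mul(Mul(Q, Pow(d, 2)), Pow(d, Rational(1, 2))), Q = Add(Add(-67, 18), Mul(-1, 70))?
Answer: Rational(-83717, 2000033) ≈ -0.041858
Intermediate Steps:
Q = -119 (Q = Add(-49, -70) = -119)
Function('U')(d) = Mul(-119, Pow(d, Rational(5, 2))) (Function('U')(d) = Mul(Mul(-119, Pow(d, 2)), Pow(d, Rational(1, 2))) = Mul(-119, Pow(d, Rational(5, 2))))
Mul(83717, Pow(Function('U')(49), -1)) = Mul(83717, Pow(Mul(-119, Pow(49, Rational(5, 2))), -1)) = Mul(83717, Pow(Mul(-119, 16807), -1)) = Mul(83717, Pow(-2000033, -1)) = Mul(83717, Rational(-1, 2000033)) = Rational(-83717, 2000033)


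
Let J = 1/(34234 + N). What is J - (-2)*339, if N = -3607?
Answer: 20765107/30627 ≈ 678.00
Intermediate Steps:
J = 1/30627 (J = 1/(34234 - 3607) = 1/30627 ≈ 3.2651e-5)
J - (-2)*339 = 1/30627 - (-2)*339 = 1/30627 - 1*(-678) = 1/30627 + 678 = 20765107/30627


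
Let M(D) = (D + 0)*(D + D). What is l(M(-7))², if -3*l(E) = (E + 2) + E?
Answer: 4356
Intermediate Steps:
M(D) = 2*D² (M(D) = D*(2*D) = 2*D²)
l(E) = -⅔ - 2*E/3 (l(E) = -((E + 2) + E)/3 = -((2 + E) + E)/3 = -(2 + 2*E)/3 = -⅔ - 2*E/3)
l(M(-7))² = (-⅔ - 4*(-7)²/3)² = (-⅔ - 4*49/3)² = (-⅔ - ⅔*98)² = (-⅔ - 196/3)² = (-66)² = 4356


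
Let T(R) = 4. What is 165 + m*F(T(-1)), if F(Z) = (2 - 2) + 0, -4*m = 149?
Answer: 165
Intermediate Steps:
m = -149/4 (m = -¼*149 = -149/4 ≈ -37.250)
F(Z) = 0 (F(Z) = 0 + 0 = 0)
165 + m*F(T(-1)) = 165 - 149/4*0 = 165 + 0 = 165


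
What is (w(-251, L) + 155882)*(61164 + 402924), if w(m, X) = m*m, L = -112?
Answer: 101580973704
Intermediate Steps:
w(m, X) = m²
(w(-251, L) + 155882)*(61164 + 402924) = ((-251)² + 155882)*(61164 + 402924) = (63001 + 155882)*464088 = 218883*464088 = 101580973704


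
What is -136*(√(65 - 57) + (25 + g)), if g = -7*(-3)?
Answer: -6256 - 272*√2 ≈ -6640.7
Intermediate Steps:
g = 21
-136*(√(65 - 57) + (25 + g)) = -136*(√(65 - 57) + (25 + 21)) = -136*(√8 + 46) = -136*(2*√2 + 46) = -136*(46 + 2*√2) = -6256 - 272*√2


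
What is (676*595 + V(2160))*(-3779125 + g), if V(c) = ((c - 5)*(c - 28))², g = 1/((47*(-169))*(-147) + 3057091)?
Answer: -84255319930310919640561545/1056178 ≈ -7.9774e+19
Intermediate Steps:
g = 1/4224712 (g = 1/(-7943*(-147) + 3057091) = 1/(1167621 + 3057091) = 1/4224712 ≈ 2.3670e-7)
V(c) = (-28 + c)²*(-5 + c)² (V(c) = ((-5 + c)*(-28 + c))² = ((-28 + c)*(-5 + c))² = (-28 + c)²*(-5 + c)²)
(676*595 + V(2160))*(-3779125 + g) = (676*595 + (-28 + 2160)²*(-5 + 2160)²)*(-3779125 + 1/4224712) = (402220 + 2132²*2155²)*(-15965714736999/4224712) = (402220 + 4545424*4644025)*(-15965714736999/4224712) = (402220 + 21109062691600)*(-15965714736999/4224712) = 21109063093820*(-15965714736999/4224712) = -84255319930310919640561545/1056178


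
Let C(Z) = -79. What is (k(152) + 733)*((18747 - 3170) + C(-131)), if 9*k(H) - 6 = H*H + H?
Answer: 51417198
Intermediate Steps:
k(H) = ⅔ + H/9 + H²/9 (k(H) = ⅔ + (H*H + H)/9 = ⅔ + (H² + H)/9 = ⅔ + (H + H²)/9 = ⅔ + (H/9 + H²/9) = ⅔ + H/9 + H²/9)
(k(152) + 733)*((18747 - 3170) + C(-131)) = ((⅔ + (⅑)*152 + (⅑)*152²) + 733)*((18747 - 3170) - 79) = ((⅔ + 152/9 + (⅑)*23104) + 733)*(15577 - 79) = ((⅔ + 152/9 + 23104/9) + 733)*15498 = (7754/3 + 733)*15498 = (9953/3)*15498 = 51417198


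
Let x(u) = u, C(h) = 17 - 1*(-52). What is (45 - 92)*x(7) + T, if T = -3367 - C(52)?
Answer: -3765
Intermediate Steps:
C(h) = 69 (C(h) = 17 + 52 = 69)
T = -3436 (T = -3367 - 1*69 = -3367 - 69 = -3436)
(45 - 92)*x(7) + T = (45 - 92)*7 - 3436 = -47*7 - 3436 = -329 - 3436 = -3765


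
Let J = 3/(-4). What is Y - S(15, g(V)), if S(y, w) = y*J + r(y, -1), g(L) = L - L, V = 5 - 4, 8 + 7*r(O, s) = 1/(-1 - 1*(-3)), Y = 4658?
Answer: 130769/28 ≈ 4670.3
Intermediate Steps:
J = -¾ (J = 3*(-¼) = -¾ ≈ -0.75000)
r(O, s) = -15/14 (r(O, s) = -8/7 + 1/(7*(-1 - 1*(-3))) = -8/7 + 1/(7*(-1 + 3)) = -8/7 + (⅐)/2 = -8/7 + (⅐)*(½) = -8/7 + 1/14 = -15/14)
V = 1
g(L) = 0
S(y, w) = -15/14 - 3*y/4 (S(y, w) = y*(-¾) - 15/14 = -3*y/4 - 15/14 = -15/14 - 3*y/4)
Y - S(15, g(V)) = 4658 - (-15/14 - ¾*15) = 4658 - (-15/14 - 45/4) = 4658 - 1*(-345/28) = 4658 + 345/28 = 130769/28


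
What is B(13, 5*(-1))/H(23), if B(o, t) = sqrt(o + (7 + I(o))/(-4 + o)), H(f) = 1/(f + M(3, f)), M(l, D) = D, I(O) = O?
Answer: 46*sqrt(137)/3 ≈ 179.47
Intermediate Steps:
H(f) = 1/(2*f) (H(f) = 1/(f + f) = 1/(2*f))
B(o, t) = sqrt(o + (7 + o)/(-4 + o))
B(13, 5*(-1))/H(23) = sqrt((7 + 13 + 13*(-4 + 13))/(-4 + 13))/(((1/2)/23)) = sqrt((7 + 13 + 13*9)/9)/(((1/2)*(1/23))) = sqrt((7 + 13 + 117)/9)/(1/46) = sqrt((1/9)*137)*46 = sqrt(137/9)*46 = (sqrt(137)/3)*46 = 46*sqrt(137)/3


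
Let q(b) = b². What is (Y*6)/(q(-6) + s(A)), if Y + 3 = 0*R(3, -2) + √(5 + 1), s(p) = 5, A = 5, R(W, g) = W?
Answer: -18/41 + 6*√6/41 ≈ -0.080562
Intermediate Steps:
Y = -3 + √6 (Y = -3 + (0*3 + √(5 + 1)) = -3 + (0 + √6) = -3 + √6 ≈ -0.55051)
(Y*6)/(q(-6) + s(A)) = ((-3 + √6)*6)/((-6)² + 5) = (-18 + 6*√6)/(36 + 5) = (-18 + 6*√6)/41 = -18/41 + 6*√6/41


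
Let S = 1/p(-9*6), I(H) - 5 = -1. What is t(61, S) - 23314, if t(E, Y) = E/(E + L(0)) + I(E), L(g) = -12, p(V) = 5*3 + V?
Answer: -1142129/49 ≈ -23309.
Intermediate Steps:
I(H) = 4 (I(H) = 5 - 1 = 4)
p(V) = 15 + V
S = -1/39 (S = 1/(15 - 9*6) = 1/(15 - 54) = 1/(-39) = -1/39 ≈ -0.025641)
t(E, Y) = 4 + E/(-12 + E) (t(E, Y) = E/(E - 12) + 4 = E/(-12 + E) + 4 = 4 + E/(-12 + E))
t(61, S) - 23314 = (-48 + 5*61)/(-12 + 61) - 23314 = (-48 + 305)/49 - 23314 = (1/49)*257 - 23314 = 257/49 - 23314 = -1142129/49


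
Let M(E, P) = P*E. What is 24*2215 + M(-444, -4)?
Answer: 54936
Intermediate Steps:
M(E, P) = E*P
24*2215 + M(-444, -4) = 24*2215 - 444*(-4) = 53160 + 1776 = 54936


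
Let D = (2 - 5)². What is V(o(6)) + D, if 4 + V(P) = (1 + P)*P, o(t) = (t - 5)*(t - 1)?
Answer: 35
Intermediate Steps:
D = 9 (D = (-3)² = 9)
o(t) = (-1 + t)*(-5 + t) (o(t) = (-5 + t)*(-1 + t) = (-1 + t)*(-5 + t))
V(P) = -4 + P*(1 + P) (V(P) = -4 + (1 + P)*P = -4 + P*(1 + P))
V(o(6)) + D = (-4 + (5 + 6² - 6*6) + (5 + 6² - 6*6)²) + 9 = (-4 + (5 + 36 - 36) + (5 + 36 - 36)²) + 9 = (-4 + 5 + 5²) + 9 = (-4 + 5 + 25) + 9 = 26 + 9 = 35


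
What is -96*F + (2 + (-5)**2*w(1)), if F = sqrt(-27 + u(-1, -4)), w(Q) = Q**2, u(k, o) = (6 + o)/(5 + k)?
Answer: 27 - 48*I*sqrt(106) ≈ 27.0 - 494.19*I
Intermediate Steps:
u(k, o) = (6 + o)/(5 + k)
F = I*sqrt(106)/2 (F = sqrt(-27 + (6 - 4)/(5 - 1)) = sqrt(-27 + 2/4) = sqrt(-27 + (1/4)*2) = sqrt(-27 + 1/2) = sqrt(-53/2) = I*sqrt(106)/2 ≈ 5.1478*I)
-96*F + (2 + (-5)**2*w(1)) = -48*I*sqrt(106) + (2 + (-5)**2*1**2) = -48*I*sqrt(106) + (2 + 25*1) = -48*I*sqrt(106) + (2 + 25) = -48*I*sqrt(106) + 27 = 27 - 48*I*sqrt(106)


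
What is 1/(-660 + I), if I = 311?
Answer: -1/349 ≈ -0.0028653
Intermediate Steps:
1/(-660 + I) = 1/(-660 + 311) = 1/(-349) = -1/349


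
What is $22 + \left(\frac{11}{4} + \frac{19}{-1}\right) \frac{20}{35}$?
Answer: $\frac{89}{7} \approx 12.714$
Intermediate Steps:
$22 + \left(\frac{11}{4} + \frac{19}{-1}\right) \frac{20}{35} = 22 + \left(11 \cdot \frac{1}{4} + 19 \left(-1\right)\right) 20 \cdot \frac{1}{35} = 22 + \left(\frac{11}{4} - 19\right) \frac{4}{7} = 22 - \frac{65}{7} = \frac{89}{7}$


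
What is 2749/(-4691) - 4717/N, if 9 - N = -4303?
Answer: -33981135/20227592 ≈ -1.6799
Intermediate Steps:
N = 4312 (N = 9 - 1*(-4303) = 9 + 4303 = 4312)
2749/(-4691) - 4717/N = 2749/(-4691) - 4717/4312 = 2749*(-1/4691) - 4717*1/4312 = -2749/4691 - 4717/4312 = -33981135/20227592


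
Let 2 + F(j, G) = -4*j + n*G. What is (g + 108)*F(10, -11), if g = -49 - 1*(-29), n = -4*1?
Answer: 176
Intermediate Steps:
n = -4
F(j, G) = -2 - 4*G - 4*j (F(j, G) = -2 + (-4*j - 4*G) = -2 + (-4*G - 4*j) = -2 - 4*G - 4*j)
g = -20 (g = -49 + 29 = -20)
(g + 108)*F(10, -11) = (-20 + 108)*(-2 - 4*(-11) - 4*10) = 88*(-2 + 44 - 40) = 88*2 = 176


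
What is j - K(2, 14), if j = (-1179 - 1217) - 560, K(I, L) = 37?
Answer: -2993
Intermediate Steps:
j = -2956 (j = -2396 - 560 = -2956)
j - K(2, 14) = -2956 - 1*37 = -2956 - 37 = -2993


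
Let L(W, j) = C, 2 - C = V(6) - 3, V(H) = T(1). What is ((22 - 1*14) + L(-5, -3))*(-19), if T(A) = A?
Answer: -228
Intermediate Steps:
V(H) = 1
C = 4 (C = 2 - (1 - 3) = 2 - 1*(-2) = 2 + 2 = 4)
L(W, j) = 4
((22 - 1*14) + L(-5, -3))*(-19) = ((22 - 1*14) + 4)*(-19) = ((22 - 14) + 4)*(-19) = (8 + 4)*(-19) = 12*(-19) = -228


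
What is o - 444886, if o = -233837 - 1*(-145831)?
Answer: -532892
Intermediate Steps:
o = -88006 (o = -233837 + 145831 = -88006)
o - 444886 = -88006 - 444886 = -532892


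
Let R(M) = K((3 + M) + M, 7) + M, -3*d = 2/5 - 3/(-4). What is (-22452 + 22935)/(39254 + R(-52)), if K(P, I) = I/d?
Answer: 11109/901226 ≈ 0.012327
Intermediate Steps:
d = -23/60 (d = -(2/5 - 3/(-4))/3 = -(2*(⅕) - 3*(-¼))/3 = -(⅖ + ¾)/3 = -⅓*23/20 = -23/60 ≈ -0.38333)
K(P, I) = -60*I/23 (K(P, I) = I/(-23/60) = I*(-60/23) = -60*I/23)
R(M) = -420/23 + M (R(M) = -60/23*7 + M = -420/23 + M)
(-22452 + 22935)/(39254 + R(-52)) = (-22452 + 22935)/(39254 + (-420/23 - 52)) = 483/(39254 - 1616/23) = 483/(901226/23) = 483*(23/901226) = 11109/901226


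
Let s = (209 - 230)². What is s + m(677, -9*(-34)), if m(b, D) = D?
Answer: 747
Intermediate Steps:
s = 441 (s = (-21)² = 441)
s + m(677, -9*(-34)) = 441 - 9*(-34) = 441 + 306 = 747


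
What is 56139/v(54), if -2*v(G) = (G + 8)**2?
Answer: -56139/1922 ≈ -29.209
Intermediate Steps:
v(G) = -(8 + G)**2/2 (v(G) = -(G + 8)**2/2 = -(8 + G)**2/2)
56139/v(54) = 56139/((-(8 + 54)**2/2)) = 56139/((-1/2*62**2)) = 56139/((-1/2*3844)) = 56139/(-1922) = 56139*(-1/1922) = -56139/1922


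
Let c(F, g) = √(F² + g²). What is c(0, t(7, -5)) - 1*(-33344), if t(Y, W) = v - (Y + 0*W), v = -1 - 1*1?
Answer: 33353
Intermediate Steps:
v = -2 (v = -1 - 1 = -2)
t(Y, W) = -2 - Y (t(Y, W) = -2 - (Y + 0*W) = -2 - (Y + 0) = -2 - Y)
c(0, t(7, -5)) - 1*(-33344) = √(0² + (-2 - 1*7)²) - 1*(-33344) = √(0 + (-2 - 7)²) + 33344 = √(0 + (-9)²) + 33344 = √(0 + 81) + 33344 = √81 + 33344 = 9 + 33344 = 33353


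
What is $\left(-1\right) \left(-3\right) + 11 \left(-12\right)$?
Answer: $-129$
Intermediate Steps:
$\left(-1\right) \left(-3\right) + 11 \left(-12\right) = 3 - 132 = -129$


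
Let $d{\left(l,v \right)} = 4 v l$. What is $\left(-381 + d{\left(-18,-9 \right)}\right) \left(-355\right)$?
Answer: $-94785$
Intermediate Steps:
$d{\left(l,v \right)} = 4 l v$
$\left(-381 + d{\left(-18,-9 \right)}\right) \left(-355\right) = \left(-381 + 4 \left(-18\right) \left(-9\right)\right) \left(-355\right) = \left(-381 + 648\right) \left(-355\right) = 267 \left(-355\right) = -94785$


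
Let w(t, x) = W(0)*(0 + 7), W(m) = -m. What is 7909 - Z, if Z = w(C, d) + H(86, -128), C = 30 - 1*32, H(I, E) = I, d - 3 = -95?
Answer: 7823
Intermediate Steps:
d = -92 (d = 3 - 95 = -92)
C = -2 (C = 30 - 32 = -2)
w(t, x) = 0 (w(t, x) = (-1*0)*(0 + 7) = 0*7 = 0)
Z = 86 (Z = 0 + 86 = 86)
7909 - Z = 7909 - 1*86 = 7909 - 86 = 7823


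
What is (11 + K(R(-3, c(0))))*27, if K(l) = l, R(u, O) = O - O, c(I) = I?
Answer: 297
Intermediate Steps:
R(u, O) = 0
(11 + K(R(-3, c(0))))*27 = (11 + 0)*27 = 11*27 = 297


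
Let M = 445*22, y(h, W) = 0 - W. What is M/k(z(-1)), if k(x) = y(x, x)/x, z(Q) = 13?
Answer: -9790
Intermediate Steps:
y(h, W) = -W
M = 9790
k(x) = -1 (k(x) = (-x)/x = -1)
M/k(z(-1)) = 9790/(-1) = 9790*(-1) = -9790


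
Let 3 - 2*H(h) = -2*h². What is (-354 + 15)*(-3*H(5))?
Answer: 53901/2 ≈ 26951.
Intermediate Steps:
H(h) = 3/2 + h² (H(h) = 3/2 - (-1)*h² = 3/2 + h²)
(-354 + 15)*(-3*H(5)) = (-354 + 15)*(-3*(3/2 + 5²)) = -(-1017)*(3/2 + 25) = -(-1017)*53/2 = -339*(-159/2) = 53901/2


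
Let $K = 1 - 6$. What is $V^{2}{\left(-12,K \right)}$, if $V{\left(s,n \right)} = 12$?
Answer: $144$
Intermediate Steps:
$K = -5$ ($K = 1 - 6 = -5$)
$V^{2}{\left(-12,K \right)} = 12^{2} = 144$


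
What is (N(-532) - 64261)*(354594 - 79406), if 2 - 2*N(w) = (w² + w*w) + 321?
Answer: -95612557066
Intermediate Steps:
N(w) = -319/2 - w² (N(w) = 1 - ((w² + w*w) + 321)/2 = 1 - ((w² + w²) + 321)/2 = 1 - (2*w² + 321)/2 = 1 - (321 + 2*w²)/2 = 1 + (-321/2 - w²) = -319/2 - w²)
(N(-532) - 64261)*(354594 - 79406) = ((-319/2 - 1*(-532)²) - 64261)*(354594 - 79406) = ((-319/2 - 1*283024) - 64261)*275188 = ((-319/2 - 283024) - 64261)*275188 = (-566367/2 - 64261)*275188 = -694889/2*275188 = -95612557066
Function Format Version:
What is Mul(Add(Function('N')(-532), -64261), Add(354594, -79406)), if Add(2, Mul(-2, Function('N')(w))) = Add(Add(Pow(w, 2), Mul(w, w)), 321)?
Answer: -95612557066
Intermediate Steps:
Function('N')(w) = Add(Rational(-319, 2), Mul(-1, Pow(w, 2))) (Function('N')(w) = Add(1, Mul(Rational(-1, 2), Add(Add(Pow(w, 2), Mul(w, w)), 321))) = Add(1, Mul(Rational(-1, 2), Add(Add(Pow(w, 2), Pow(w, 2)), 321))) = Add(1, Mul(Rational(-1, 2), Add(Mul(2, Pow(w, 2)), 321))) = Add(1, Mul(Rational(-1, 2), Add(321, Mul(2, Pow(w, 2))))) = Add(1, Add(Rational(-321, 2), Mul(-1, Pow(w, 2)))) = Add(Rational(-319, 2), Mul(-1, Pow(w, 2))))
Mul(Add(Function('N')(-532), -64261), Add(354594, -79406)) = Mul(Add(Add(Rational(-319, 2), Mul(-1, Pow(-532, 2))), -64261), Add(354594, -79406)) = Mul(Add(Add(Rational(-319, 2), Mul(-1, 283024)), -64261), 275188) = Mul(Add(Add(Rational(-319, 2), -283024), -64261), 275188) = Mul(Add(Rational(-566367, 2), -64261), 275188) = Mul(Rational(-694889, 2), 275188) = -95612557066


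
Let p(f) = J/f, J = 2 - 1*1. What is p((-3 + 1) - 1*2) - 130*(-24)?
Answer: 12479/4 ≈ 3119.8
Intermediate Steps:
J = 1 (J = 2 - 1 = 1)
p(f) = 1/f
p((-3 + 1) - 1*2) - 130*(-24) = 1/((-3 + 1) - 1*2) - 130*(-24) = 1/(-2 - 2) + 3120 = 1/(-4) + 3120 = -¼ + 3120 = 12479/4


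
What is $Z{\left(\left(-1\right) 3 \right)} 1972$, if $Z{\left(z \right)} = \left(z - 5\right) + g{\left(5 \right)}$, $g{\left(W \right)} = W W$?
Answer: $33524$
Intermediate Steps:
$g{\left(W \right)} = W^{2}$
$Z{\left(z \right)} = 20 + z$ ($Z{\left(z \right)} = \left(z - 5\right) + 5^{2} = \left(-5 + z\right) + 25 = 20 + z$)
$Z{\left(\left(-1\right) 3 \right)} 1972 = \left(20 - 3\right) 1972 = 17 \cdot 1972 = 33524$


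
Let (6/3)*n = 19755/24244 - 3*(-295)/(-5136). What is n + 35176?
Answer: 730009411209/20752864 ≈ 35176.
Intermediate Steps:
n = 6667145/20752864 (n = (19755/24244 - 3*(-295)/(-5136))/2 = (19755*(1/24244) + 885*(-1/5136))/2 = (19755/24244 - 295/1712)/2 = (1/2)*(6667145/10376432) = 6667145/20752864 ≈ 0.32126)
n + 35176 = 6667145/20752864 + 35176 = 730009411209/20752864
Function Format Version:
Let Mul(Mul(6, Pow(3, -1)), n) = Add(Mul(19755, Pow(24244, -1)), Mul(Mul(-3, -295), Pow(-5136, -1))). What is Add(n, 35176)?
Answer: Rational(730009411209, 20752864) ≈ 35176.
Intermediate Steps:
n = Rational(6667145, 20752864) (n = Mul(Rational(1, 2), Add(Mul(19755, Pow(24244, -1)), Mul(Mul(-3, -295), Pow(-5136, -1)))) = Mul(Rational(1, 2), Add(Mul(19755, Rational(1, 24244)), Mul(885, Rational(-1, 5136)))) = Mul(Rational(1, 2), Add(Rational(19755, 24244), Rational(-295, 1712))) = Mul(Rational(1, 2), Rational(6667145, 10376432)) = Rational(6667145, 20752864) ≈ 0.32126)
Add(n, 35176) = Add(Rational(6667145, 20752864), 35176) = Rational(730009411209, 20752864)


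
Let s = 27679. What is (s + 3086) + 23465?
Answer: 54230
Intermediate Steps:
(s + 3086) + 23465 = (27679 + 3086) + 23465 = 30765 + 23465 = 54230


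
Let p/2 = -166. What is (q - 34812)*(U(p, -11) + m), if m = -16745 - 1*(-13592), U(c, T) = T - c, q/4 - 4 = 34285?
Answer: -289838208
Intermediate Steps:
p = -332 (p = 2*(-166) = -332)
q = 137156 (q = 16 + 4*34285 = 16 + 137140 = 137156)
m = -3153 (m = -16745 + 13592 = -3153)
(q - 34812)*(U(p, -11) + m) = (137156 - 34812)*((-11 - 1*(-332)) - 3153) = 102344*((-11 + 332) - 3153) = 102344*(321 - 3153) = 102344*(-2832) = -289838208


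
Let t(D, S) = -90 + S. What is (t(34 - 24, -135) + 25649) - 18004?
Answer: 7420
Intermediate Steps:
(t(34 - 24, -135) + 25649) - 18004 = ((-90 - 135) + 25649) - 18004 = (-225 + 25649) - 18004 = 25424 - 18004 = 7420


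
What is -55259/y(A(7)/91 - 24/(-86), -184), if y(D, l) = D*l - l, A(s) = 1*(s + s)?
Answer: -30889781/58328 ≈ -529.59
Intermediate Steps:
A(s) = 2*s (A(s) = 1*(2*s) = 2*s)
y(D, l) = -l + D*l
-55259/y(A(7)/91 - 24/(-86), -184) = -55259*(-1/(184*(-1 + ((2*7)/91 - 24/(-86))))) = -55259*(-1/(184*(-1 + (14*(1/91) - 24*(-1/86))))) = -55259*(-1/(184*(-1 + (2/13 + 12/43)))) = -55259*(-1/(184*(-1 + 242/559))) = -55259/((-184*(-317/559))) = -55259/58328/559 = -55259*559/58328 = -30889781/58328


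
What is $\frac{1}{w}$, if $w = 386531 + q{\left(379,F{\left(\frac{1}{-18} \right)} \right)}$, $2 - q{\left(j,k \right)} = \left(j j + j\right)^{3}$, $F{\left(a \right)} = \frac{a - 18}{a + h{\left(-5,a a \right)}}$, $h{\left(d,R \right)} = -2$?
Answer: $- \frac{1}{2987228332421467} \approx -3.3476 \cdot 10^{-16}$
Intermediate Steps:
$F{\left(a \right)} = \frac{-18 + a}{-2 + a}$ ($F{\left(a \right)} = \frac{a - 18}{a - 2} = \frac{-18 + a}{-2 + a}$)
$q{\left(j,k \right)} = 2 - \left(j + j^{2}\right)^{3}$ ($q{\left(j,k \right)} = 2 - \left(j j + j\right)^{3} = 2 - \left(j^{2} + j\right)^{3} = 2 - \left(j + j^{2}\right)^{3}$)
$w = -2987228332421467$ ($w = 386531 + \left(2 - 379^{3} \left(1 + 379\right)^{3}\right) = 386531 + \left(2 - 54439939 \cdot 380^{3}\right) = 386531 + \left(2 - 54439939 \cdot 54872000\right) = 386531 + \left(2 - 2987228332808000\right) = 386531 - 2987228332807998 = -2987228332421467$)
$\frac{1}{w} = \frac{1}{-2987228332421467} = - \frac{1}{2987228332421467}$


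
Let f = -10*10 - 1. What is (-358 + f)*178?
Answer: -81702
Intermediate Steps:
f = -101 (f = -100 - 1 = -101)
(-358 + f)*178 = (-358 - 101)*178 = -459*178 = -81702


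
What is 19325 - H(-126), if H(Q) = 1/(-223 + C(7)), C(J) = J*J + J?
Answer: 3227276/167 ≈ 19325.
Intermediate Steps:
C(J) = J + J² (C(J) = J² + J = J + J²)
H(Q) = -1/167 (H(Q) = 1/(-223 + 7*(1 + 7)) = 1/(-223 + 7*8) = 1/(-223 + 56) = 1/(-167) = -1/167)
19325 - H(-126) = 19325 - 1*(-1/167) = 19325 + 1/167 = 3227276/167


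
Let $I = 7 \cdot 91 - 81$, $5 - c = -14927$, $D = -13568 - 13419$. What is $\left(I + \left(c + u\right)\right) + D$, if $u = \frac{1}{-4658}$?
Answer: $- \frac{53562343}{4658} \approx -11499.0$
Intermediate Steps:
$D = -26987$ ($D = -13568 - 13419 = -26987$)
$c = 14932$ ($c = 5 - -14927 = 5 + 14927 = 14932$)
$u = - \frac{1}{4658} \approx -0.00021468$
$I = 556$ ($I = 637 - 81 = 556$)
$\left(I + \left(c + u\right)\right) + D = \left(556 + \left(14932 - \frac{1}{4658}\right)\right) - 26987 = \left(556 + \frac{69553255}{4658}\right) - 26987 = \frac{72143103}{4658} - 26987 = - \frac{53562343}{4658}$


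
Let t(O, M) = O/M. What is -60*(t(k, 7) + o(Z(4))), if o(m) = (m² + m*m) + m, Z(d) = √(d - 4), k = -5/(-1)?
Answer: -300/7 ≈ -42.857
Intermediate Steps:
k = 5 (k = -5*(-1) = 5)
Z(d) = √(-4 + d)
o(m) = m + 2*m² (o(m) = (m² + m²) + m = 2*m² + m = m + 2*m²)
-60*(t(k, 7) + o(Z(4))) = -60*(5/7 + √(-4 + 4)*(1 + 2*√(-4 + 4))) = -60*(5*(⅐) + √0*(1 + 2*√0)) = -60*(5/7 + 0*(1 + 2*0)) = -60*(5/7 + 0*(1 + 0)) = -60*(5/7 + 0*1) = -60*(5/7 + 0) = -60*5/7 = -300/7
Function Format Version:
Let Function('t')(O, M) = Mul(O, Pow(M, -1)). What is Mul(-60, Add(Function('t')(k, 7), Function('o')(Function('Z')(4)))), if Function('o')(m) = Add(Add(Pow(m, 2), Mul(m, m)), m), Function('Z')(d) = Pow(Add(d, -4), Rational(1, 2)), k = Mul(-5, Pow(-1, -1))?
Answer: Rational(-300, 7) ≈ -42.857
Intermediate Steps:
k = 5 (k = Mul(-5, -1) = 5)
Function('Z')(d) = Pow(Add(-4, d), Rational(1, 2))
Function('o')(m) = Add(m, Mul(2, Pow(m, 2))) (Function('o')(m) = Add(Add(Pow(m, 2), Pow(m, 2)), m) = Add(Mul(2, Pow(m, 2)), m) = Add(m, Mul(2, Pow(m, 2))))
Mul(-60, Add(Function('t')(k, 7), Function('o')(Function('Z')(4)))) = Mul(-60, Add(Mul(5, Pow(7, -1)), Mul(Pow(Add(-4, 4), Rational(1, 2)), Add(1, Mul(2, Pow(Add(-4, 4), Rational(1, 2))))))) = Mul(-60, Add(Mul(5, Rational(1, 7)), Mul(Pow(0, Rational(1, 2)), Add(1, Mul(2, Pow(0, Rational(1, 2))))))) = Mul(-60, Add(Rational(5, 7), Mul(0, Add(1, Mul(2, 0))))) = Mul(-60, Add(Rational(5, 7), Mul(0, Add(1, 0)))) = Mul(-60, Add(Rational(5, 7), Mul(0, 1))) = Mul(-60, Add(Rational(5, 7), 0)) = Mul(-60, Rational(5, 7)) = Rational(-300, 7)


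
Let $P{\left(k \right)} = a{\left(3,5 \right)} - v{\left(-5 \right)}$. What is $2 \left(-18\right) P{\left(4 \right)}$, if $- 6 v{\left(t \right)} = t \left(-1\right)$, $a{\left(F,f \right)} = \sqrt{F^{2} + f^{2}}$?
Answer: $-30 - 36 \sqrt{34} \approx -239.91$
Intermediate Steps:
$v{\left(t \right)} = \frac{t}{6}$ ($v{\left(t \right)} = - \frac{t \left(-1\right)}{6} = - \frac{\left(-1\right) t}{6} = \frac{t}{6}$)
$P{\left(k \right)} = \frac{5}{6} + \sqrt{34}$ ($P{\left(k \right)} = \sqrt{3^{2} + 5^{2}} - \frac{1}{6} \left(-5\right) = \sqrt{9 + 25} - - \frac{5}{6} = \sqrt{34} + \frac{5}{6} = \frac{5}{6} + \sqrt{34}$)
$2 \left(-18\right) P{\left(4 \right)} = 2 \left(-18\right) \left(\frac{5}{6} + \sqrt{34}\right) = - 36 \left(\frac{5}{6} + \sqrt{34}\right) = -30 - 36 \sqrt{34}$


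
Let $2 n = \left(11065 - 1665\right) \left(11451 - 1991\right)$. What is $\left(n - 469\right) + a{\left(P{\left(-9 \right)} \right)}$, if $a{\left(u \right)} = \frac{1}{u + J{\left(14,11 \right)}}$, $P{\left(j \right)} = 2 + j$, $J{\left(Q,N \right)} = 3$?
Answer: $\frac{177846123}{4} \approx 4.4462 \cdot 10^{7}$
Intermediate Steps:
$n = 44462000$ ($n = \frac{\left(11065 - 1665\right) \left(11451 - 1991\right)}{2} = \frac{9400 \cdot 9460}{2} = \frac{1}{2} \cdot 88924000 = 44462000$)
$a{\left(u \right)} = \frac{1}{3 + u}$ ($a{\left(u \right)} = \frac{1}{u + 3} = \frac{1}{3 + u}$)
$\left(n - 469\right) + a{\left(P{\left(-9 \right)} \right)} = \left(44462000 - 469\right) + \frac{1}{3 + \left(2 - 9\right)} = 44461531 + \frac{1}{3 - 7} = 44461531 + \frac{1}{-4} = 44461531 - \frac{1}{4} = \frac{177846123}{4}$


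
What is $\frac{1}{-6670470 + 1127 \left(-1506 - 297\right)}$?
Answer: $- \frac{1}{8702451} \approx -1.1491 \cdot 10^{-7}$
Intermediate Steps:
$\frac{1}{-6670470 + 1127 \left(-1506 - 297\right)} = \frac{1}{-6670470 + 1127 \left(-1803\right)} = \frac{1}{-6670470 - 2031981} = \frac{1}{-8702451} = - \frac{1}{8702451}$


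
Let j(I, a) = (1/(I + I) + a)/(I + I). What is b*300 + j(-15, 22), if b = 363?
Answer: 98009341/900 ≈ 1.0890e+5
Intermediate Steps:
j(I, a) = (a + 1/(2*I))/(2*I) (j(I, a) = (1/(2*I) + a)/((2*I)) = (1/(2*I) + a)*(1/(2*I)) = (a + 1/(2*I))*(1/(2*I)) = (a + 1/(2*I))/(2*I))
b*300 + j(-15, 22) = 363*300 + (¼)*(1 + 2*(-15)*22)/(-15)² = 108900 + (¼)*(1/225)*(1 - 660) = 108900 + (¼)*(1/225)*(-659) = 108900 - 659/900 = 98009341/900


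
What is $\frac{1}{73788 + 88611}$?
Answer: $\frac{1}{162399} \approx 6.1577 \cdot 10^{-6}$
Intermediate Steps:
$\frac{1}{73788 + 88611} = \frac{1}{162399}$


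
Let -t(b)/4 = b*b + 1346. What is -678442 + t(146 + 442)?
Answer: -2066802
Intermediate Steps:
t(b) = -5384 - 4*b² (t(b) = -4*(b*b + 1346) = -4*(b² + 1346) = -4*(1346 + b²) = -5384 - 4*b²)
-678442 + t(146 + 442) = -678442 + (-5384 - 4*(146 + 442)²) = -678442 + (-5384 - 4*588²) = -678442 + (-5384 - 4*345744) = -678442 + (-5384 - 1382976) = -678442 - 1388360 = -2066802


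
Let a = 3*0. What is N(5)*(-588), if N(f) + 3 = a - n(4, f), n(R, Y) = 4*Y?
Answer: 13524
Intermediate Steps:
a = 0
N(f) = -3 - 4*f (N(f) = -3 + (0 - 4*f) = -3 - 4*f)
N(5)*(-588) = (-3 - 4*5)*(-588) = (-3 - 20)*(-588) = -23*(-588) = 13524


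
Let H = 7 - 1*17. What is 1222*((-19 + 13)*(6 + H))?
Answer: 29328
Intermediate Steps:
H = -10 (H = 7 - 17 = -10)
1222*((-19 + 13)*(6 + H)) = 1222*((-19 + 13)*(6 - 10)) = 1222*(-6*(-4)) = 1222*24 = 29328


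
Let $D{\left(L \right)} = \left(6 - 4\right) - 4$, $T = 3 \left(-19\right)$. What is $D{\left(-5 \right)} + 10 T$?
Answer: $-572$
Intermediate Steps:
$T = -57$
$D{\left(L \right)} = -2$ ($D{\left(L \right)} = 2 - 4 = -2$)
$D{\left(-5 \right)} + 10 T = -2 + 10 \left(-57\right) = -2 - 570 = -572$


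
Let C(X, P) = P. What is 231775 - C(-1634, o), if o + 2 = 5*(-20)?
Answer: 231877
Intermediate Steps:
o = -102 (o = -2 + 5*(-20) = -2 - 100 = -102)
231775 - C(-1634, o) = 231775 - 1*(-102) = 231775 + 102 = 231877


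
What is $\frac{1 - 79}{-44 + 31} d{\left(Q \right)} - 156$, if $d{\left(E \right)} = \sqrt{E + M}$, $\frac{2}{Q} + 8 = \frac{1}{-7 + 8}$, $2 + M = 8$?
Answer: $-156 + \frac{12 \sqrt{70}}{7} \approx -141.66$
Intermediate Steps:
$M = 6$ ($M = -2 + 8 = 6$)
$Q = - \frac{2}{7}$ ($Q = \frac{2}{-8 + \frac{1}{-7 + 8}} = \frac{2}{-8 + 1^{-1}} = \frac{2}{-8 + 1} = \frac{2}{-7} = 2 \left(- \frac{1}{7}\right) = - \frac{2}{7} \approx -0.28571$)
$d{\left(E \right)} = \sqrt{6 + E}$ ($d{\left(E \right)} = \sqrt{E + 6} = \sqrt{6 + E}$)
$\frac{1 - 79}{-44 + 31} d{\left(Q \right)} - 156 = \frac{1 - 79}{-44 + 31} \sqrt{6 - \frac{2}{7}} - 156 = - \frac{78}{-13} \sqrt{\frac{40}{7}} - 156 = \left(-78\right) \left(- \frac{1}{13}\right) \frac{2 \sqrt{70}}{7} - 156 = 6 \frac{2 \sqrt{70}}{7} - 156 = \frac{12 \sqrt{70}}{7} - 156 = -156 + \frac{12 \sqrt{70}}{7}$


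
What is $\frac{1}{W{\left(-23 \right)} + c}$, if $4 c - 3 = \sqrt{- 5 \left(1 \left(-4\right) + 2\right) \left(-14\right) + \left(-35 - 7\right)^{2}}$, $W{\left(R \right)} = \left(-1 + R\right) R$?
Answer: $\frac{8844}{4886897} - \frac{8 \sqrt{406}}{4886897} \approx 0.0017768$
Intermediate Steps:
$W{\left(R \right)} = R \left(-1 + R\right)$
$c = \frac{3}{4} + \frac{\sqrt{406}}{2}$ ($c = \frac{3}{4} + \frac{\sqrt{- 5 \left(1 \left(-4\right) + 2\right) \left(-14\right) + \left(-35 - 7\right)^{2}}}{4} = \frac{3}{4} + \frac{\sqrt{- 5 \left(-4 + 2\right) \left(-14\right) + \left(-42\right)^{2}}}{4} = \frac{3}{4} + \frac{\sqrt{\left(-5\right) \left(-2\right) \left(-14\right) + 1764}}{4} = \frac{3}{4} + \frac{\sqrt{10 \left(-14\right) + 1764}}{4} = \frac{3}{4} + \frac{\sqrt{-140 + 1764}}{4} = \frac{3}{4} + \frac{\sqrt{1624}}{4} = \frac{3}{4} + \frac{2 \sqrt{406}}{4} = \frac{3}{4} + \frac{\sqrt{406}}{2} \approx 10.825$)
$\frac{1}{W{\left(-23 \right)} + c} = \frac{1}{- 23 \left(-1 - 23\right) + \left(\frac{3}{4} + \frac{\sqrt{406}}{2}\right)} = \frac{1}{\left(-23\right) \left(-24\right) + \left(\frac{3}{4} + \frac{\sqrt{406}}{2}\right)} = \frac{1}{552 + \left(\frac{3}{4} + \frac{\sqrt{406}}{2}\right)} = \frac{1}{\frac{2211}{4} + \frac{\sqrt{406}}{2}}$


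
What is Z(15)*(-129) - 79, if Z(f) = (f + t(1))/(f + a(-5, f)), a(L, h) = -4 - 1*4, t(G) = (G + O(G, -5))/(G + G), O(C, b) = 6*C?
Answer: -5879/14 ≈ -419.93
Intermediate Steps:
t(G) = 7/2 (t(G) = (G + 6*G)/(G + G) = (7*G)/((2*G)) = (7*G)*(1/(2*G)) = 7/2)
a(L, h) = -8 (a(L, h) = -4 - 4 = -8)
Z(f) = (7/2 + f)/(-8 + f) (Z(f) = (f + 7/2)/(f - 8) = (7/2 + f)/(-8 + f))
Z(15)*(-129) - 79 = ((7/2 + 15)/(-8 + 15))*(-129) - 79 = ((37/2)/7)*(-129) - 79 = ((⅐)*(37/2))*(-129) - 79 = (37/14)*(-129) - 79 = -4773/14 - 79 = -5879/14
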